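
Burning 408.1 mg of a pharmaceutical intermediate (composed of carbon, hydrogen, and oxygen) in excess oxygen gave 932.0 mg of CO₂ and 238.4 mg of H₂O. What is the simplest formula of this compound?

C8H10O3

mol C = 0.9320 g CO₂ ÷ 44.009 g/mol = 0.021177 mol
mol H = 2 × 0.2384 g H₂O ÷ 18.015 g/mol = 0.026467 mol
mass O = 0.4081 − (0.25436 + 0.026679) = 0.12706 g → mol O = 0.12706 ÷ 15.999 = 0.0079417 mol
Divide by the smallest (0.0079417 mol): C 2.667, H 3.333, O 1.000
Multiplying each by 3 gives whole numbers: C 8.00, H 10.00, O 3.00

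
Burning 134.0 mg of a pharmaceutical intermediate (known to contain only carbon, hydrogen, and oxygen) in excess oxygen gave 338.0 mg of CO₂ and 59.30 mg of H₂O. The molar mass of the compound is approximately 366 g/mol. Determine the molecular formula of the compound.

C21H18O6

mol C = 0.3380 g CO₂ ÷ 44.009 g/mol = 0.0076802 mol
mol H = 2 × 0.05930 g H₂O ÷ 18.015 g/mol = 0.0065834 mol
mass O = 0.1340 − (0.092247 + 0.0066361) = 0.035116 g → mol O = 0.035116 ÷ 15.999 = 0.0021949 mol
Divide by the smallest (0.0021949 mol): C 3.499, H 2.999, O 1.000
Multiplying each by 2 gives whole numbers: C 7.00, H 6.00, O 2.00
Empirical formula: C7H6O2
Empirical-formula mass = 122.12 g/mol; 366 ÷ 122.12 ≈ 3, so the molecular formula is C21H18O6.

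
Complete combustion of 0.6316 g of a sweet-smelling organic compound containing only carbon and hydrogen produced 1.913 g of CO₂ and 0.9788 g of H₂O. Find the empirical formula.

mol C = 1.913 g CO₂ ÷ 44.009 g/mol = 0.043468 mol
mol H = 2 × 0.9788 g H₂O ÷ 18.015 g/mol = 0.10867 mol
Divide by the smallest (0.043468 mol): C 1.000, H 2.500
Multiplying each by 2 gives whole numbers: C 2.00, H 5.00

C2H5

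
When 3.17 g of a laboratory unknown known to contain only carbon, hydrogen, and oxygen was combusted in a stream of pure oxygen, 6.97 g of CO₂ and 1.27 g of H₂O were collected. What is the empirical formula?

mol C = 6.97 g CO₂ ÷ 44.009 g/mol = 0.1584 mol
mol H = 2 × 1.27 g H₂O ÷ 18.015 g/mol = 0.1410 mol
mass O = 3.17 − (1.902 + 0.1421) = 1.126 g → mol O = 1.126 ÷ 15.999 = 0.07036 mol
Divide by the smallest (0.07036 mol): C 2.251, H 2.004, O 1.000
Multiplying each by 4 gives whole numbers: C 9.00, H 8.02, O 4.00

C9H8O4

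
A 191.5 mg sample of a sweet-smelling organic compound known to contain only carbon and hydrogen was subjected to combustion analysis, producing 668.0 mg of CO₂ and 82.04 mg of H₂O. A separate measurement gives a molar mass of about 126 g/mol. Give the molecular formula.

C10H6

mol C = 0.6680 g CO₂ ÷ 44.009 g/mol = 0.015179 mol
mol H = 2 × 0.08204 g H₂O ÷ 18.015 g/mol = 0.0091080 mol
Divide by the smallest (0.0091080 mol): C 1.667, H 1.000
Multiplying each by 3 gives whole numbers: C 5.00, H 3.00
Empirical formula: C5H3
Empirical-formula mass = 63.08 g/mol; 126 ÷ 63.08 ≈ 2, so the molecular formula is C10H6.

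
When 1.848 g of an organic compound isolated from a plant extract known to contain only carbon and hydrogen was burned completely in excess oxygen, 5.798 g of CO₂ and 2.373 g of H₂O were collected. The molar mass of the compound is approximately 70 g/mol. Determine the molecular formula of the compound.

C5H10

mol C = 5.798 g CO₂ ÷ 44.009 g/mol = 0.13175 mol
mol H = 2 × 2.373 g H₂O ÷ 18.015 g/mol = 0.26345 mol
Divide by the smallest (0.13175 mol): C 1.000, H 2.000
Empirical formula: CH2
Empirical-formula mass = 14.03 g/mol; 70 ÷ 14.03 ≈ 5, so the molecular formula is C5H10.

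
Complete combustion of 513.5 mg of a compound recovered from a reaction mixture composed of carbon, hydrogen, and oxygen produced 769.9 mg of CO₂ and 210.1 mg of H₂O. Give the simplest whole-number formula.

C3H4O3

mol C = 0.7699 g CO₂ ÷ 44.009 g/mol = 0.017494 mol
mol H = 2 × 0.2101 g H₂O ÷ 18.015 g/mol = 0.023325 mol
mass O = 0.5135 − (0.21012 + 0.023512) = 0.27987 g → mol O = 0.27987 ÷ 15.999 = 0.017493 mol
Divide by the smallest (0.017493 mol): C 1.000, H 1.333, O 1.000
Multiplying each by 3 gives whole numbers: C 3.00, H 4.00, O 3.00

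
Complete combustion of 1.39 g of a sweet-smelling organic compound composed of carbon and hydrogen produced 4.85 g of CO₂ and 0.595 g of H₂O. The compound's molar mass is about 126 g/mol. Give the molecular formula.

C10H6

mol C = 4.85 g CO₂ ÷ 44.009 g/mol = 0.1102 mol
mol H = 2 × 0.595 g H₂O ÷ 18.015 g/mol = 0.06606 mol
Divide by the smallest (0.06606 mol): C 1.668, H 1.000
Multiplying each by 3 gives whole numbers: C 5.01, H 3.00
Empirical formula: C5H3
Empirical-formula mass = 63.08 g/mol; 126 ÷ 63.08 ≈ 2, so the molecular formula is C10H6.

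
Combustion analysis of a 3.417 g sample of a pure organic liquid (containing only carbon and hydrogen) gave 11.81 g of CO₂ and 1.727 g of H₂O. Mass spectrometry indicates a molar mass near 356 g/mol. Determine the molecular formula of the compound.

C28H20

mol C = 11.81 g CO₂ ÷ 44.009 g/mol = 0.26835 mol
mol H = 2 × 1.727 g H₂O ÷ 18.015 g/mol = 0.19173 mol
Divide by the smallest (0.19173 mol): C 1.400, H 1.000
Multiplying each by 5 gives whole numbers: C 7.00, H 5.00
Empirical formula: C7H5
Empirical-formula mass = 89.12 g/mol; 356 ÷ 89.12 ≈ 4, so the molecular formula is C28H20.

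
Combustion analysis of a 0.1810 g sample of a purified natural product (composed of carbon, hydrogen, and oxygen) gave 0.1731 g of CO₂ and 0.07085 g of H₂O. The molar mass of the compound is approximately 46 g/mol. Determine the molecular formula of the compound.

CH2O2

mol C = 0.1731 g CO₂ ÷ 44.009 g/mol = 0.0039333 mol
mol H = 2 × 0.07085 g H₂O ÷ 18.015 g/mol = 0.0078657 mol
mass O = 0.1810 − (0.047243 + 0.0079286) = 0.12583 g → mol O = 0.12583 ÷ 15.999 = 0.0078648 mol
Divide by the smallest (0.0039333 mol): C 1.000, H 2.000, O 2.000
Empirical formula: CH2O2
Empirical-formula mass = 46.02 g/mol; 46 ÷ 46.02 ≈ 1, so the molecular formula is CH2O2.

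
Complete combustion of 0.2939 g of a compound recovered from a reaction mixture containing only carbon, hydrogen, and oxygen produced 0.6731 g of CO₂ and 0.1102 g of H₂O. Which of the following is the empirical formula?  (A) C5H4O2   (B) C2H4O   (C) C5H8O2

mol C = 0.6731 g CO₂ ÷ 44.009 g/mol = 0.015295 mol
mol H = 2 × 0.1102 g H₂O ÷ 18.015 g/mol = 0.012234 mol
mass O = 0.2939 − (0.18370 + 0.012332) = 0.097864 g → mol O = 0.097864 ÷ 15.999 = 0.0061169 mol
Divide by the smallest (0.0061169 mol): C 2.500, H 2.000, O 1.000
Multiplying each by 2 gives whole numbers: C 5.00, H 4.00, O 2.00

(A) C5H4O2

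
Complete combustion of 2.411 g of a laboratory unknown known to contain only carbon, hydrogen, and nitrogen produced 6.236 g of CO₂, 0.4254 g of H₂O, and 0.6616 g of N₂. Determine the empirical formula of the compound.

mol C = 6.236 g CO₂ ÷ 44.009 g/mol = 0.14170 mol
mol H = 2 × 0.4254 g H₂O ÷ 18.015 g/mol = 0.047227 mol
mol N = 2 × 0.6616 g N₂ ÷ 28.014 g/mol = 0.047234 mol
Divide by the smallest (0.047227 mol): C 3.000, H 1.000, N 1.000

C3HN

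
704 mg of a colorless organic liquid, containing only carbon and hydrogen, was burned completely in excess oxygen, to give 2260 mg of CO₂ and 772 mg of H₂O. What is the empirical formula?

C3H5

mol C = 2.26 g CO₂ ÷ 44.009 g/mol = 0.05135 mol
mol H = 2 × 0.772 g H₂O ÷ 18.015 g/mol = 0.08571 mol
Divide by the smallest (0.05135 mol): C 1.000, H 1.669
Multiplying each by 3 gives whole numbers: C 3.00, H 5.01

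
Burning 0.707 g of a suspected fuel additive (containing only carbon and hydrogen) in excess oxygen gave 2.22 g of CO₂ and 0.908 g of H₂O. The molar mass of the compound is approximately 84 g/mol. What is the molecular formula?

C6H12

mol C = 2.22 g CO₂ ÷ 44.009 g/mol = 0.05044 mol
mol H = 2 × 0.908 g H₂O ÷ 18.015 g/mol = 0.1008 mol
Divide by the smallest (0.05044 mol): C 1.000, H 1.998
Empirical formula: CH2
Empirical-formula mass = 14.03 g/mol; 84 ÷ 14.03 ≈ 6, so the molecular formula is C6H12.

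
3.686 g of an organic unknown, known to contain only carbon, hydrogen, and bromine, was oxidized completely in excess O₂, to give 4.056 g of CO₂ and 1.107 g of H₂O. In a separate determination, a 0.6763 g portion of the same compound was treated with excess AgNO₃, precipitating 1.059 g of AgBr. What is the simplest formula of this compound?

C3H4Br

mol C = 4.056 g CO₂ ÷ 44.009 g/mol = 0.092163 mol
mol H = 2 × 1.107 g H₂O ÷ 18.015 g/mol = 0.12290 mol
From the AgBr data: mol Br per gram of compound = (1.059 ÷ 187.772) ÷ 0.6763 = 0.0083392 mol/g, so in the 3.686 g combustion sample mol Br = 0.030738 mol
Divide by the smallest (0.030738 mol): C 2.998, H 3.998, Br 1.000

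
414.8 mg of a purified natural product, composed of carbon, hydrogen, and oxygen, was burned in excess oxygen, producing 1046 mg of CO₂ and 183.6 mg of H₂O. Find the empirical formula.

mol C = 1.046 g CO₂ ÷ 44.009 g/mol = 0.023768 mol
mol H = 2 × 0.1836 g H₂O ÷ 18.015 g/mol = 0.020383 mol
mass O = 0.4148 − (0.28548 + 0.020546) = 0.10878 g → mol O = 0.10878 ÷ 15.999 = 0.0067991 mol
Divide by the smallest (0.0067991 mol): C 3.496, H 2.998, O 1.000
Multiplying each by 2 gives whole numbers: C 6.99, H 6.00, O 2.00

C7H6O2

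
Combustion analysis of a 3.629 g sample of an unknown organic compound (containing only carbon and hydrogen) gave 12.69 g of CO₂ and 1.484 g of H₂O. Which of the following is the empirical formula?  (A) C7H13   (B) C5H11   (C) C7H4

(C) C7H4

mol C = 12.69 g CO₂ ÷ 44.009 g/mol = 0.28835 mol
mol H = 2 × 1.484 g H₂O ÷ 18.015 g/mol = 0.16475 mol
Divide by the smallest (0.16475 mol): C 1.750, H 1.000
Multiplying each by 4 gives whole numbers: C 7.00, H 4.00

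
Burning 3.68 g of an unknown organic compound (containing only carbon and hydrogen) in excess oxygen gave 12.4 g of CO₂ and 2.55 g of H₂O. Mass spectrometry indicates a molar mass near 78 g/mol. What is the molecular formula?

mol C = 12.4 g CO₂ ÷ 44.009 g/mol = 0.2818 mol
mol H = 2 × 2.55 g H₂O ÷ 18.015 g/mol = 0.2831 mol
Divide by the smallest (0.2818 mol): C 1.000, H 1.005
Empirical formula: CH
Empirical-formula mass = 13.02 g/mol; 78 ÷ 13.02 ≈ 6, so the molecular formula is C6H6.

C6H6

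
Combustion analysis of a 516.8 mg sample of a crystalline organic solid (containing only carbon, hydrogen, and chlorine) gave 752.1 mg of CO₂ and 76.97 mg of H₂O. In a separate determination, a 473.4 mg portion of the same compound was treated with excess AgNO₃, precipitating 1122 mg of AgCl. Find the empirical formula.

mol C = 0.7521 g CO₂ ÷ 44.009 g/mol = 0.017090 mol
mol H = 2 × 0.07697 g H₂O ÷ 18.015 g/mol = 0.0085451 mol
From the AgCl data: mol Cl per gram of compound = (1.122 ÷ 143.318) ÷ 0.4734 = 0.016537 mol/g, so in the 0.5168 g combustion sample mol Cl = 0.0085465 mol
Divide by the smallest (0.0085451 mol): C 2.000, H 1.000, Cl 1.000

C2HCl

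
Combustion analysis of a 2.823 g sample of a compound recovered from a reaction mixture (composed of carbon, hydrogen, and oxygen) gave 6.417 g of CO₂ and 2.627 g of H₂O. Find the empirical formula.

C3H6O

mol C = 6.417 g CO₂ ÷ 44.009 g/mol = 0.14581 mol
mol H = 2 × 2.627 g H₂O ÷ 18.015 g/mol = 0.29165 mol
mass O = 2.823 − (1.7513 + 0.29398) = 0.77768 g → mol O = 0.77768 ÷ 15.999 = 0.048608 mol
Divide by the smallest (0.048608 mol): C 3.000, H 6.000, O 1.000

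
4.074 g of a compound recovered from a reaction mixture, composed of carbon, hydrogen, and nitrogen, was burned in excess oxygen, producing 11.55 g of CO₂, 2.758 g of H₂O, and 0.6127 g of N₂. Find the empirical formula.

mol C = 11.55 g CO₂ ÷ 44.009 g/mol = 0.26245 mol
mol H = 2 × 2.758 g H₂O ÷ 18.015 g/mol = 0.30619 mol
mol N = 2 × 0.6127 g N₂ ÷ 28.014 g/mol = 0.043742 mol
Divide by the smallest (0.043742 mol): C 6.000, H 7.000, N 1.000

C6H7N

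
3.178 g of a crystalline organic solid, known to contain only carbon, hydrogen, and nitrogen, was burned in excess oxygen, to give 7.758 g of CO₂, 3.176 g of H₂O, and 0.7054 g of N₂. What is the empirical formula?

mol C = 7.758 g CO₂ ÷ 44.009 g/mol = 0.17628 mol
mol H = 2 × 3.176 g H₂O ÷ 18.015 g/mol = 0.35260 mol
mol N = 2 × 0.7054 g N₂ ÷ 28.014 g/mol = 0.050361 mol
Divide by the smallest (0.050361 mol): C 3.500, H 7.001, N 1.000
Multiplying each by 2 gives whole numbers: C 7.00, H 14.00, N 2.00

C7H14N2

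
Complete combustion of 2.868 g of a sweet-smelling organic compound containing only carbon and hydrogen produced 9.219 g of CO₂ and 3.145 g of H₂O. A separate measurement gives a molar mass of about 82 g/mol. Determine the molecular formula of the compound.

C6H10

mol C = 9.219 g CO₂ ÷ 44.009 g/mol = 0.20948 mol
mol H = 2 × 3.145 g H₂O ÷ 18.015 g/mol = 0.34915 mol
Divide by the smallest (0.20948 mol): C 1.000, H 1.667
Multiplying each by 3 gives whole numbers: C 3.00, H 5.00
Empirical formula: C3H5
Empirical-formula mass = 41.07 g/mol; 82 ÷ 41.07 ≈ 2, so the molecular formula is C6H10.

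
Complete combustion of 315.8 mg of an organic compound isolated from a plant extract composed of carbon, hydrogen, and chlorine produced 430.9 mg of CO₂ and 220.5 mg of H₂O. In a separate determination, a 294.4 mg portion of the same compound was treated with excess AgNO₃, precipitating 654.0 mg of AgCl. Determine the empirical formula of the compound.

mol C = 0.4309 g CO₂ ÷ 44.009 g/mol = 0.0097912 mol
mol H = 2 × 0.2205 g H₂O ÷ 18.015 g/mol = 0.024480 mol
From the AgCl data: mol Cl per gram of compound = (0.6540 ÷ 143.318) ÷ 0.2944 = 0.015500 mol/g, so in the 0.3158 g combustion sample mol Cl = 0.0048950 mol
Divide by the smallest (0.0048950 mol): C 2.000, H 5.001, Cl 1.000

C2H5Cl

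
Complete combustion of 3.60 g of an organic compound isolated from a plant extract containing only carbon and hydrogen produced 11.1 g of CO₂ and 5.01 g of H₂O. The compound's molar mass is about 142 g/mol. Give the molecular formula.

mol C = 11.1 g CO₂ ÷ 44.009 g/mol = 0.2522 mol
mol H = 2 × 5.01 g H₂O ÷ 18.015 g/mol = 0.5562 mol
Divide by the smallest (0.2522 mol): C 1.000, H 2.205
Multiplying each by 5 gives whole numbers: C 5.00, H 11.03
Empirical formula: C5H11
Empirical-formula mass = 71.14 g/mol; 142 ÷ 71.14 ≈ 2, so the molecular formula is C10H22.

C10H22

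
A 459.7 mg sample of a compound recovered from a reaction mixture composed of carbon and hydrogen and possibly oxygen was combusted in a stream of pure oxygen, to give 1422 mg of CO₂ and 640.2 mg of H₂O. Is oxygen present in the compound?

mol C = 1.422 g CO₂ ÷ 44.009 g/mol = 0.032312 mol
mol H = 2 × 0.6402 g H₂O ÷ 18.015 g/mol = 0.071074 mol
C and H together account for 0.45974 g — essentially the entire 0.4597 g sample — so the compound contains no oxygen.

no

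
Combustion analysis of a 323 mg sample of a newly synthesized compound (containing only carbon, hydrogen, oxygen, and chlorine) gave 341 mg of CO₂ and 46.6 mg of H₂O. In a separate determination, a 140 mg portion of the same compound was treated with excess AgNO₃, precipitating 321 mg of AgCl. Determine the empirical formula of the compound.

C3H2Cl2O

mol C = 0.341 g CO₂ ÷ 44.009 g/mol = 0.007748 mol
mol H = 2 × 0.0466 g H₂O ÷ 18.015 g/mol = 0.005173 mol
From the AgCl data: mol Cl per gram of compound = (0.321 ÷ 143.318) ÷ 0.140 = 0.01600 mol/g, so in the 0.323 g combustion sample mol Cl = 0.005167 mol
mass O = 0.323 − (0.09307 + 0.005215 + 0.1832) = 0.04153 g → mol O = 0.04153 ÷ 15.999 = 0.002596 mol
Divide by the smallest (0.002596 mol): C 2.985, H 1.993, Cl 1.991, O 1.000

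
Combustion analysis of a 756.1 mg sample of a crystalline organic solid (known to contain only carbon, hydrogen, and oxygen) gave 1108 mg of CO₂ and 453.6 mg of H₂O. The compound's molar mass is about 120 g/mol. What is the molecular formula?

mol C = 1.108 g CO₂ ÷ 44.009 g/mol = 0.025177 mol
mol H = 2 × 0.4536 g H₂O ÷ 18.015 g/mol = 0.050358 mol
mass O = 0.7561 − (0.30240 + 0.050761) = 0.40294 g → mol O = 0.40294 ÷ 15.999 = 0.025185 mol
Divide by the smallest (0.025177 mol): C 1.000, H 2.000, O 1.000
Empirical formula: CH2O
Empirical-formula mass = 30.03 g/mol; 120 ÷ 30.03 ≈ 4, so the molecular formula is C4H8O4.

C4H8O4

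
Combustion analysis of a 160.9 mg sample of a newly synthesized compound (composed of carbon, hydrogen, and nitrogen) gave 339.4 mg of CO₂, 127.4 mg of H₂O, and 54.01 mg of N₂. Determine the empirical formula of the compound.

C6H11N3

mol C = 0.3394 g CO₂ ÷ 44.009 g/mol = 0.0077121 mol
mol H = 2 × 0.1274 g H₂O ÷ 18.015 g/mol = 0.014144 mol
mol N = 2 × 0.05401 g N₂ ÷ 28.014 g/mol = 0.0038559 mol
Divide by the smallest (0.0038559 mol): C 2.000, H 3.668, N 1.000
Multiplying each by 3 gives whole numbers: C 6.00, H 11.00, N 3.00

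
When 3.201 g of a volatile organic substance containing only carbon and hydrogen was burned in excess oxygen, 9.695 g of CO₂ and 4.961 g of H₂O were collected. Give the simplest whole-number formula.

C2H5

mol C = 9.695 g CO₂ ÷ 44.009 g/mol = 0.22030 mol
mol H = 2 × 4.961 g H₂O ÷ 18.015 g/mol = 0.55076 mol
Divide by the smallest (0.22030 mol): C 1.000, H 2.500
Multiplying each by 2 gives whole numbers: C 2.00, H 5.00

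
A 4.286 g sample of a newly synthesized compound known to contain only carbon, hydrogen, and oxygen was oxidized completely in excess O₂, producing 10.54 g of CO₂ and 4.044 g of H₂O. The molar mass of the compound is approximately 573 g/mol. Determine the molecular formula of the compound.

C32H60O8

mol C = 10.54 g CO₂ ÷ 44.009 g/mol = 0.23950 mol
mol H = 2 × 4.044 g H₂O ÷ 18.015 g/mol = 0.44896 mol
mass O = 4.286 − (2.8766 + 0.45255) = 0.95686 g → mol O = 0.95686 ÷ 15.999 = 0.059807 mol
Divide by the smallest (0.059807 mol): C 4.004, H 7.507, O 1.000
Multiplying each by 2 gives whole numbers: C 8.01, H 15.01, O 2.00
Empirical formula: C8H15O2
Empirical-formula mass = 143.21 g/mol; 573 ÷ 143.21 ≈ 4, so the molecular formula is C32H60O8.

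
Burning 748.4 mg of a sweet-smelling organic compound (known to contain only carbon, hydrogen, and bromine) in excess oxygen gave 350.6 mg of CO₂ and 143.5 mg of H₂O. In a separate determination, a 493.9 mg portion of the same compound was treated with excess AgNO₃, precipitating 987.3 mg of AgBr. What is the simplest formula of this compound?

mol C = 0.3506 g CO₂ ÷ 44.009 g/mol = 0.0079666 mol
mol H = 2 × 0.1435 g H₂O ÷ 18.015 g/mol = 0.015931 mol
From the AgBr data: mol Br per gram of compound = (0.9873 ÷ 187.772) ÷ 0.4939 = 0.010646 mol/g, so in the 0.7484 g combustion sample mol Br = 0.0079673 mol
Divide by the smallest (0.0079666 mol): C 1.000, H 2.000, Br 1.000

CH2Br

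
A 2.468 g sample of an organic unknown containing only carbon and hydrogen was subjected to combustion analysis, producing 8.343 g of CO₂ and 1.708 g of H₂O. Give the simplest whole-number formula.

mol C = 8.343 g CO₂ ÷ 44.009 g/mol = 0.18957 mol
mol H = 2 × 1.708 g H₂O ÷ 18.015 g/mol = 0.18962 mol
Divide by the smallest (0.18957 mol): C 1.000, H 1.000

CH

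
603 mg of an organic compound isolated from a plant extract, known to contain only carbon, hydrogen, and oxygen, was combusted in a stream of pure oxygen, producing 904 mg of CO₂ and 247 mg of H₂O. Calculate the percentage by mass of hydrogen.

mol C = 0.904 g CO₂ ÷ 44.009 g/mol = 0.02054 mol
mol H = 2 × 0.247 g H₂O ÷ 18.015 g/mol = 0.02742 mol
mass O = 0.603 − (0.2467 + 0.02764) = 0.3286 g → mol O = 0.3286 ÷ 15.999 = 0.02054 mol
mass % H = 0.02764 g ÷ 0.603 g × 100%

4.6%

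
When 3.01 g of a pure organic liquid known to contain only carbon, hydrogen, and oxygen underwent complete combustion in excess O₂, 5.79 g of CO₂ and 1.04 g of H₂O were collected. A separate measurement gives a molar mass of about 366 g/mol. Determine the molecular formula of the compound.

mol C = 5.79 g CO₂ ÷ 44.009 g/mol = 0.1316 mol
mol H = 2 × 1.04 g H₂O ÷ 18.015 g/mol = 0.1155 mol
mass O = 3.01 − (1.580 + 0.1164) = 1.313 g → mol O = 1.313 ÷ 15.999 = 0.08209 mol
Divide by the smallest (0.08209 mol): C 1.603, H 1.406, O 1.000
Multiplying each by 5 gives whole numbers: C 8.01, H 7.03, O 5.00
Empirical formula: C8H7O5
Empirical-formula mass = 183.14 g/mol; 366 ÷ 183.14 ≈ 2, so the molecular formula is C16H14O10.

C16H14O10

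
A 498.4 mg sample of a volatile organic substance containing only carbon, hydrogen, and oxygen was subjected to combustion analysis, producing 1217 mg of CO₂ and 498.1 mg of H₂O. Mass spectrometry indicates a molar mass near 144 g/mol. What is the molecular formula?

C8H16O2

mol C = 1.217 g CO₂ ÷ 44.009 g/mol = 0.027653 mol
mol H = 2 × 0.4981 g H₂O ÷ 18.015 g/mol = 0.055298 mol
mass O = 0.4984 − (0.33215 + 0.055741) = 0.11051 g → mol O = 0.11051 ÷ 15.999 = 0.0069075 mol
Divide by the smallest (0.0069075 mol): C 4.003, H 8.005, O 1.000
Empirical formula: C4H8O
Empirical-formula mass = 72.11 g/mol; 144 ÷ 72.11 ≈ 2, so the molecular formula is C8H16O2.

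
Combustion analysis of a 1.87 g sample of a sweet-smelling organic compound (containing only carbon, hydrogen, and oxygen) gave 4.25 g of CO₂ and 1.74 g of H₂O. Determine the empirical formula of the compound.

C3H6O

mol C = 4.25 g CO₂ ÷ 44.009 g/mol = 0.09657 mol
mol H = 2 × 1.74 g H₂O ÷ 18.015 g/mol = 0.1932 mol
mass O = 1.87 − (1.160 + 0.1947) = 0.5154 g → mol O = 0.5154 ÷ 15.999 = 0.03221 mol
Divide by the smallest (0.03221 mol): C 2.998, H 5.997, O 1.000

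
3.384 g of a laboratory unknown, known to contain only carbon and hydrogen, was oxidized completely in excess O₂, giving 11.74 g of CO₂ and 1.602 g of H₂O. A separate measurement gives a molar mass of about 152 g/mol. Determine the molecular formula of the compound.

C12H8

mol C = 11.74 g CO₂ ÷ 44.009 g/mol = 0.26676 mol
mol H = 2 × 1.602 g H₂O ÷ 18.015 g/mol = 0.17785 mol
Divide by the smallest (0.17785 mol): C 1.500, H 1.000
Multiplying each by 2 gives whole numbers: C 3.00, H 2.00
Empirical formula: C3H2
Empirical-formula mass = 38.05 g/mol; 152 ÷ 38.05 ≈ 4, so the molecular formula is C12H8.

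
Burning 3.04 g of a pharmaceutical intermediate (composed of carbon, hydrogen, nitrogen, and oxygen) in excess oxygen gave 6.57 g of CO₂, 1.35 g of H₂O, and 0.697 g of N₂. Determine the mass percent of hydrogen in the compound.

5.0%

mol C = 6.57 g CO₂ ÷ 44.009 g/mol = 0.1493 mol
mol H = 2 × 1.35 g H₂O ÷ 18.015 g/mol = 0.1499 mol
mol N = 2 × 0.697 g N₂ ÷ 28.014 g/mol = 0.04976 mol
mass O = 3.04 − (1.793 + 0.1511 + 0.6970) = 0.3988 g → mol O = 0.3988 ÷ 15.999 = 0.02493 mol
mass % H = 0.1511 g ÷ 3.04 g × 100%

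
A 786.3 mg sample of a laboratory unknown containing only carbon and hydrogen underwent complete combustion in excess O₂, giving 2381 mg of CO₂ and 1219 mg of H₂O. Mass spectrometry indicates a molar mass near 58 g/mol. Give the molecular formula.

C4H10

mol C = 2.381 g CO₂ ÷ 44.009 g/mol = 0.054103 mol
mol H = 2 × 1.219 g H₂O ÷ 18.015 g/mol = 0.13533 mol
Divide by the smallest (0.054103 mol): C 1.000, H 2.501
Multiplying each by 2 gives whole numbers: C 2.00, H 5.00
Empirical formula: C2H5
Empirical-formula mass = 29.06 g/mol; 58 ÷ 29.06 ≈ 2, so the molecular formula is C4H10.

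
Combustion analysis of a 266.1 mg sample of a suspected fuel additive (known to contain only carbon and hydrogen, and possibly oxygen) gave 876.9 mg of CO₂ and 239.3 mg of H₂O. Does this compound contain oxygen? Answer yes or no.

mol C = 0.8769 g CO₂ ÷ 44.009 g/mol = 0.019925 mol
mol H = 2 × 0.2393 g H₂O ÷ 18.015 g/mol = 0.026567 mol
C and H together account for 0.26610 g — essentially the entire 0.2661 g sample — so the compound contains no oxygen.

no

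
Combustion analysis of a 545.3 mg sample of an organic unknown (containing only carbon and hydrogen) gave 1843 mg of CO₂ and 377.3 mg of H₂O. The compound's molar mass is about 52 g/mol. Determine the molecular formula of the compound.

C4H4

mol C = 1.843 g CO₂ ÷ 44.009 g/mol = 0.041878 mol
mol H = 2 × 0.3773 g H₂O ÷ 18.015 g/mol = 0.041887 mol
Divide by the smallest (0.041878 mol): C 1.000, H 1.000
Empirical formula: CH
Empirical-formula mass = 13.02 g/mol; 52 ÷ 13.02 ≈ 4, so the molecular formula is C4H4.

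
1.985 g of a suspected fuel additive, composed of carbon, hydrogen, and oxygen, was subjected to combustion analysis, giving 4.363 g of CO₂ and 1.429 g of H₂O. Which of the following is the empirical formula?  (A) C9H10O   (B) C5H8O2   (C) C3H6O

mol C = 4.363 g CO₂ ÷ 44.009 g/mol = 0.099139 mol
mol H = 2 × 1.429 g H₂O ÷ 18.015 g/mol = 0.15865 mol
mass O = 1.985 − (1.1908 + 0.15991) = 0.63433 g → mol O = 0.63433 ÷ 15.999 = 0.039648 mol
Divide by the smallest (0.039648 mol): C 2.500, H 4.001, O 1.000
Multiplying each by 2 gives whole numbers: C 5.00, H 8.00, O 2.00

(B) C5H8O2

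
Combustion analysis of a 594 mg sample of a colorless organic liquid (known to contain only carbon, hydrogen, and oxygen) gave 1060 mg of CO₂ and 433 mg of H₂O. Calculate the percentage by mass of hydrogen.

mol C = 1.06 g CO₂ ÷ 44.009 g/mol = 0.02409 mol
mol H = 2 × 0.433 g H₂O ÷ 18.015 g/mol = 0.04807 mol
mass O = 0.594 − (0.2893 + 0.04846) = 0.2562 g → mol O = 0.2562 ÷ 15.999 = 0.01602 mol
mass % H = 0.04846 g ÷ 0.594 g × 100%

8.2%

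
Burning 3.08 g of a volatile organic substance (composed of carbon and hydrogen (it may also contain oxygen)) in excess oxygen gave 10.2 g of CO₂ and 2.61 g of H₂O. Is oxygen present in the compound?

no

mol C = 10.2 g CO₂ ÷ 44.009 g/mol = 0.2318 mol
mol H = 2 × 2.61 g H₂O ÷ 18.015 g/mol = 0.2898 mol
C and H together account for 3.076 g — essentially the entire 3.08 g sample — so the compound contains no oxygen.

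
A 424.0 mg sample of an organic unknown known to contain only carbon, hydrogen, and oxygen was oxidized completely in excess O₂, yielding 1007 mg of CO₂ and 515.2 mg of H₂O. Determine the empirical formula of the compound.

C4H10O

mol C = 1.007 g CO₂ ÷ 44.009 g/mol = 0.022882 mol
mol H = 2 × 0.5152 g H₂O ÷ 18.015 g/mol = 0.057197 mol
mass O = 0.4240 − (0.27483 + 0.057654) = 0.091514 g → mol O = 0.091514 ÷ 15.999 = 0.0057200 mol
Divide by the smallest (0.0057200 mol): C 4.000, H 9.999, O 1.000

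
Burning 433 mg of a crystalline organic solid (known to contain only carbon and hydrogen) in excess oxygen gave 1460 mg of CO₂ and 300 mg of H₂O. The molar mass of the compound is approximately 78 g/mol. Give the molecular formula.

C6H6

mol C = 1.46 g CO₂ ÷ 44.009 g/mol = 0.03318 mol
mol H = 2 × 0.300 g H₂O ÷ 18.015 g/mol = 0.03331 mol
Divide by the smallest (0.03318 mol): C 1.000, H 1.004
Empirical formula: CH
Empirical-formula mass = 13.02 g/mol; 78 ÷ 13.02 ≈ 6, so the molecular formula is C6H6.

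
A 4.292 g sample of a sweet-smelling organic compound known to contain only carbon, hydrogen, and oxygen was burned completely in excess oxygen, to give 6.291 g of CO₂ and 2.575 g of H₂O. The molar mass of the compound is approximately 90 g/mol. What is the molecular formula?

C3H6O3

mol C = 6.291 g CO₂ ÷ 44.009 g/mol = 0.14295 mol
mol H = 2 × 2.575 g H₂O ÷ 18.015 g/mol = 0.28587 mol
mass O = 4.292 − (1.7169 + 0.28816) = 2.2869 g → mol O = 2.2869 ÷ 15.999 = 0.14294 mol
Divide by the smallest (0.14294 mol): C 1.000, H 2.000, O 1.000
Empirical formula: CH2O
Empirical-formula mass = 30.03 g/mol; 90 ÷ 30.03 ≈ 3, so the molecular formula is C3H6O3.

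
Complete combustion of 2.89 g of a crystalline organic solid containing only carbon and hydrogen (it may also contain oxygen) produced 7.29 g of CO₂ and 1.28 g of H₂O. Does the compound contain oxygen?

yes

mol C = 7.29 g CO₂ ÷ 44.009 g/mol = 0.1656 mol
mol H = 2 × 1.28 g H₂O ÷ 18.015 g/mol = 0.1421 mol
C and H account for only 2.133 g of the 2.89 g sample; the remaining 0.7572 g must be oxygen.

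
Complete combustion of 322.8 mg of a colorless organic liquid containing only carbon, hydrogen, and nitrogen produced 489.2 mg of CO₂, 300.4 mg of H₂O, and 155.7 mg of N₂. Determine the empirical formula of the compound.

mol C = 0.4892 g CO₂ ÷ 44.009 g/mol = 0.011116 mol
mol H = 2 × 0.3004 g H₂O ÷ 18.015 g/mol = 0.033350 mol
mol N = 2 × 0.1557 g N₂ ÷ 28.014 g/mol = 0.011116 mol
Divide by the smallest (0.011116 mol): C 1.000, H 3.000, N 1.000

CH3N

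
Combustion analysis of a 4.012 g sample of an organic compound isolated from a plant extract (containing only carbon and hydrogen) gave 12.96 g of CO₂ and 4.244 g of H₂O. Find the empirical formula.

C5H8

mol C = 12.96 g CO₂ ÷ 44.009 g/mol = 0.29449 mol
mol H = 2 × 4.244 g H₂O ÷ 18.015 g/mol = 0.47116 mol
Divide by the smallest (0.29449 mol): C 1.000, H 1.600
Multiplying each by 5 gives whole numbers: C 5.00, H 8.00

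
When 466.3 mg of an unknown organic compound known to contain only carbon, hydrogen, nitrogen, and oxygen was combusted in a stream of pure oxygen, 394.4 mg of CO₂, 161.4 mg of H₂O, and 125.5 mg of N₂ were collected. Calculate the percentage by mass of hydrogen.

mol C = 0.3944 g CO₂ ÷ 44.009 g/mol = 0.0089618 mol
mol H = 2 × 0.1614 g H₂O ÷ 18.015 g/mol = 0.017918 mol
mol N = 2 × 0.1255 g N₂ ÷ 28.014 g/mol = 0.0089598 mol
mass O = 0.4663 − (0.10764 + 0.018062 + 0.12550) = 0.21510 g → mol O = 0.21510 ÷ 15.999 = 0.013444 mol
mass % H = 0.018062 g ÷ 0.4663 g × 100%

3.87%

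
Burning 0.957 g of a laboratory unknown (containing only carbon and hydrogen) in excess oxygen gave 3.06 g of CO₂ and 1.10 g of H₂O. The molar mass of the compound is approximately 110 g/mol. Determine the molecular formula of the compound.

mol C = 3.06 g CO₂ ÷ 44.009 g/mol = 0.06953 mol
mol H = 2 × 1.10 g H₂O ÷ 18.015 g/mol = 0.1221 mol
Divide by the smallest (0.06953 mol): C 1.000, H 1.756
Multiplying each by 4 gives whole numbers: C 4.00, H 7.03
Empirical formula: C4H7
Empirical-formula mass = 55.10 g/mol; 110 ÷ 55.10 ≈ 2, so the molecular formula is C8H14.

C8H14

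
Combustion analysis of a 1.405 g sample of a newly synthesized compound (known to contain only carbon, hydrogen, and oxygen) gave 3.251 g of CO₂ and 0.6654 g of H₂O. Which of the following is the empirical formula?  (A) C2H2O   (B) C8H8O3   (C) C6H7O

mol C = 3.251 g CO₂ ÷ 44.009 g/mol = 0.073871 mol
mol H = 2 × 0.6654 g H₂O ÷ 18.015 g/mol = 0.073872 mol
mass O = 1.405 − (0.88727 + 0.074463) = 0.44327 g → mol O = 0.44327 ÷ 15.999 = 0.027706 mol
Divide by the smallest (0.027706 mol): C 2.666, H 2.666, O 1.000
Multiplying each by 3 gives whole numbers: C 8.00, H 8.00, O 3.00

(B) C8H8O3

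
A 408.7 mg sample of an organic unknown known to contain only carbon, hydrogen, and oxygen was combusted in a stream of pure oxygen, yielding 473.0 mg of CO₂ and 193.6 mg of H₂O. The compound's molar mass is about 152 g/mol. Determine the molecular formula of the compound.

mol C = 0.4730 g CO₂ ÷ 44.009 g/mol = 0.010748 mol
mol H = 2 × 0.1936 g H₂O ÷ 18.015 g/mol = 0.021493 mol
mass O = 0.4087 − (0.12909 + 0.021665) = 0.25794 g → mol O = 0.25794 ÷ 15.999 = 0.016122 mol
Divide by the smallest (0.010748 mol): C 1.000, H 2.000, O 1.500
Multiplying each by 2 gives whole numbers: C 2.00, H 4.00, O 3.00
Empirical formula: C2H4O3
Empirical-formula mass = 76.05 g/mol; 152 ÷ 76.05 ≈ 2, so the molecular formula is C4H8O6.

C4H8O6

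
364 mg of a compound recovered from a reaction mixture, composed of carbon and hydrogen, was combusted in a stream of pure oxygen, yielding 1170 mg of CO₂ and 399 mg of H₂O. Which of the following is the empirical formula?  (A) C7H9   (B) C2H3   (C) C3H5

mol C = 1.17 g CO₂ ÷ 44.009 g/mol = 0.02659 mol
mol H = 2 × 0.399 g H₂O ÷ 18.015 g/mol = 0.04430 mol
Divide by the smallest (0.02659 mol): C 1.000, H 1.666
Multiplying each by 3 gives whole numbers: C 3.00, H 5.00

(C) C3H5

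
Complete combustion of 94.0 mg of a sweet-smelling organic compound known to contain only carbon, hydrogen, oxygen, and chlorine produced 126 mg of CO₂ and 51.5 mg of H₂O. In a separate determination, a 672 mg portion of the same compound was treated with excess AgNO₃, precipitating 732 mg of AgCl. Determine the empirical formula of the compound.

C8H16Cl2O5

mol C = 0.126 g CO₂ ÷ 44.009 g/mol = 0.002863 mol
mol H = 2 × 0.0515 g H₂O ÷ 18.015 g/mol = 0.005717 mol
From the AgCl data: mol Cl per gram of compound = (0.732 ÷ 143.318) ÷ 0.672 = 0.007600 mol/g, so in the 0.0940 g combustion sample mol Cl = 0.0007144 mol
mass O = 0.0940 − (0.03439 + 0.005763 + 0.02533) = 0.02852 g → mol O = 0.02852 ÷ 15.999 = 0.001783 mol
Divide by the smallest (0.0007144 mol): C 4.007, H 8.003, Cl 1.000, O 2.495
Multiplying each by 2 gives whole numbers: C 8.01, H 16.01, Cl 2.00, O 4.99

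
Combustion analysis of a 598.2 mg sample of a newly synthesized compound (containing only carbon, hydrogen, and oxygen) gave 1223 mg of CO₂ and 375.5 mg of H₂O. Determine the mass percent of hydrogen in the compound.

7.02%

mol C = 1.223 g CO₂ ÷ 44.009 g/mol = 0.027790 mol
mol H = 2 × 0.3755 g H₂O ÷ 18.015 g/mol = 0.041687 mol
mass O = 0.5982 − (0.33378 + 0.042021) = 0.22240 g → mol O = 0.22240 ÷ 15.999 = 0.013901 mol
mass % H = 0.042021 g ÷ 0.5982 g × 100%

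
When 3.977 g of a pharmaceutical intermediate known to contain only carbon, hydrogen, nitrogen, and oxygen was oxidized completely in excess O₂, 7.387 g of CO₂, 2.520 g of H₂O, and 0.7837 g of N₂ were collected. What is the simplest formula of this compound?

mol C = 7.387 g CO₂ ÷ 44.009 g/mol = 0.16785 mol
mol H = 2 × 2.520 g H₂O ÷ 18.015 g/mol = 0.27977 mol
mol N = 2 × 0.7837 g N₂ ÷ 28.014 g/mol = 0.055951 mol
mass O = 3.977 − (2.0161 + 0.28200 + 0.78370) = 0.89522 g → mol O = 0.89522 ÷ 15.999 = 0.055955 mol
Divide by the smallest (0.055951 mol): C 3.000, H 5.000, N 1.000, O 1.000

C3H5NO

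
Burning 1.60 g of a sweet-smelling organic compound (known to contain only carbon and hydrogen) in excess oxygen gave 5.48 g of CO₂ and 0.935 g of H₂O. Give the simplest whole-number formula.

C6H5

mol C = 5.48 g CO₂ ÷ 44.009 g/mol = 0.1245 mol
mol H = 2 × 0.935 g H₂O ÷ 18.015 g/mol = 0.1038 mol
Divide by the smallest (0.1038 mol): C 1.200, H 1.000
Multiplying each by 5 gives whole numbers: C 6.00, H 5.00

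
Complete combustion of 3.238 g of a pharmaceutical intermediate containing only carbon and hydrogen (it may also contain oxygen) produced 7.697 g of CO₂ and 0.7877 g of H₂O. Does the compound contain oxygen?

yes

mol C = 7.697 g CO₂ ÷ 44.009 g/mol = 0.17490 mol
mol H = 2 × 0.7877 g H₂O ÷ 18.015 g/mol = 0.087449 mol
C and H account for only 2.1888 g of the 3.238 g sample; the remaining 1.0492 g must be oxygen.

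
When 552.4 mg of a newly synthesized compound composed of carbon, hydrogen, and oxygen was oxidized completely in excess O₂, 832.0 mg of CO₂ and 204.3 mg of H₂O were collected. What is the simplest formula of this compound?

C5H6O5

mol C = 0.8320 g CO₂ ÷ 44.009 g/mol = 0.018905 mol
mol H = 2 × 0.2043 g H₂O ÷ 18.015 g/mol = 0.022681 mol
mass O = 0.5524 − (0.22707 + 0.022863) = 0.30247 g → mol O = 0.30247 ÷ 15.999 = 0.018905 mol
Divide by the smallest (0.018905 mol): C 1.000, H 1.200, O 1.000
Multiplying each by 5 gives whole numbers: C 5.00, H 6.00, O 5.00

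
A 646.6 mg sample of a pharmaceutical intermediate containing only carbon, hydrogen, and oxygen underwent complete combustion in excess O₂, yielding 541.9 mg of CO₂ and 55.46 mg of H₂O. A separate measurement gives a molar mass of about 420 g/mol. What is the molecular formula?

C8H4O20

mol C = 0.5419 g CO₂ ÷ 44.009 g/mol = 0.012313 mol
mol H = 2 × 0.05546 g H₂O ÷ 18.015 g/mol = 0.0061571 mol
mass O = 0.6466 − (0.14790 + 0.0062063) = 0.49250 g → mol O = 0.49250 ÷ 15.999 = 0.030783 mol
Divide by the smallest (0.0061571 mol): C 2.000, H 1.000, O 5.000
Empirical formula: C2HO5
Empirical-formula mass = 105.03 g/mol; 420 ÷ 105.03 ≈ 4, so the molecular formula is C8H4O20.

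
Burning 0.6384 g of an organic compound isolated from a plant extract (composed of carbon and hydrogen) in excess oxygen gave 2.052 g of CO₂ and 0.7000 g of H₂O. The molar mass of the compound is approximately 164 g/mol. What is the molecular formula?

C12H20

mol C = 2.052 g CO₂ ÷ 44.009 g/mol = 0.046627 mol
mol H = 2 × 0.7000 g H₂O ÷ 18.015 g/mol = 0.077713 mol
Divide by the smallest (0.046627 mol): C 1.000, H 1.667
Multiplying each by 3 gives whole numbers: C 3.00, H 5.00
Empirical formula: C3H5
Empirical-formula mass = 41.07 g/mol; 164 ÷ 41.07 ≈ 4, so the molecular formula is C12H20.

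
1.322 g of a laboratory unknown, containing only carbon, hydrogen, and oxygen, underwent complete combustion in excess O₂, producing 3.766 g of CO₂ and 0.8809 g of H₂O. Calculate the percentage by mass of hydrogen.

mol C = 3.766 g CO₂ ÷ 44.009 g/mol = 0.085573 mol
mol H = 2 × 0.8809 g H₂O ÷ 18.015 g/mol = 0.097796 mol
mass O = 1.322 − (1.0278 + 0.098579) = 0.19560 g → mol O = 0.19560 ÷ 15.999 = 0.012226 mol
mass % H = 0.098579 g ÷ 1.322 g × 100%

7.46%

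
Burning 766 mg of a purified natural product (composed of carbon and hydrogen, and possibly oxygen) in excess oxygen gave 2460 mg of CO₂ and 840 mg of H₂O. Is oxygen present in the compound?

no

mol C = 2.46 g CO₂ ÷ 44.009 g/mol = 0.05590 mol
mol H = 2 × 0.840 g H₂O ÷ 18.015 g/mol = 0.09326 mol
C and H together account for 0.7654 g — essentially the entire 0.766 g sample — so the compound contains no oxygen.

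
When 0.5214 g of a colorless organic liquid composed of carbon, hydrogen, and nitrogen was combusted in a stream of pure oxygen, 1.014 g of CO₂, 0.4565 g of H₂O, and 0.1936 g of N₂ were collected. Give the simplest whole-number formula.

C5H11N3

mol C = 1.014 g CO₂ ÷ 44.009 g/mol = 0.023041 mol
mol H = 2 × 0.4565 g H₂O ÷ 18.015 g/mol = 0.050680 mol
mol N = 2 × 0.1936 g N₂ ÷ 28.014 g/mol = 0.013822 mol
Divide by the smallest (0.013822 mol): C 1.667, H 3.667, N 1.000
Multiplying each by 3 gives whole numbers: C 5.00, H 11.00, N 3.00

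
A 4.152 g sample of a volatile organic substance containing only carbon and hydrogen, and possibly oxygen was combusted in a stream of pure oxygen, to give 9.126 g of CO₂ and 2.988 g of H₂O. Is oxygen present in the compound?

mol C = 9.126 g CO₂ ÷ 44.009 g/mol = 0.20737 mol
mol H = 2 × 2.988 g H₂O ÷ 18.015 g/mol = 0.33172 mol
C and H account for only 2.8251 g of the 4.152 g sample; the remaining 1.3269 g must be oxygen.

yes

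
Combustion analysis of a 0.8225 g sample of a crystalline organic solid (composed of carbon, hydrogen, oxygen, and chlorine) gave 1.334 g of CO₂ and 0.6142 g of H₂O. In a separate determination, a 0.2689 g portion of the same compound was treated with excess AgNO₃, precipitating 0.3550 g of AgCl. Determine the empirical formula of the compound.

C4H9ClO

mol C = 1.334 g CO₂ ÷ 44.009 g/mol = 0.030312 mol
mol H = 2 × 0.6142 g H₂O ÷ 18.015 g/mol = 0.068188 mol
From the AgCl data: mol Cl per gram of compound = (0.3550 ÷ 143.318) ÷ 0.2689 = 0.0092116 mol/g, so in the 0.8225 g combustion sample mol Cl = 0.0075766 mol
mass O = 0.8225 − (0.36408 + 0.068733 + 0.26859) = 0.12110 g → mol O = 0.12110 ÷ 15.999 = 0.0075692 mol
Divide by the smallest (0.0075692 mol): C 4.005, H 9.009, Cl 1.001, O 1.000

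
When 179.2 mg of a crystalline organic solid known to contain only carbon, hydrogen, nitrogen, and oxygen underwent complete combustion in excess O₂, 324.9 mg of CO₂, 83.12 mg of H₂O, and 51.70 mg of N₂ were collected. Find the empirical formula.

mol C = 0.3249 g CO₂ ÷ 44.009 g/mol = 0.0073826 mol
mol H = 2 × 0.08312 g H₂O ÷ 18.015 g/mol = 0.0092279 mol
mol N = 2 × 0.05170 g N₂ ÷ 28.014 g/mol = 0.0036910 mol
mass O = 0.1792 − (0.088672 + 0.0093017 + 0.051700) = 0.029526 g → mol O = 0.029526 ÷ 15.999 = 0.0018455 mol
Divide by the smallest (0.0018455 mol): C 4.000, H 5.000, N 2.000, O 1.000

C4H5N2O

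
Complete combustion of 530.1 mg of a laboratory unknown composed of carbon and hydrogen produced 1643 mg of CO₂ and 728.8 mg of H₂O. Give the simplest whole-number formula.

C6H13

mol C = 1.643 g CO₂ ÷ 44.009 g/mol = 0.037333 mol
mol H = 2 × 0.7288 g H₂O ÷ 18.015 g/mol = 0.080910 mol
Divide by the smallest (0.037333 mol): C 1.000, H 2.167
Multiplying each by 6 gives whole numbers: C 6.00, H 13.00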